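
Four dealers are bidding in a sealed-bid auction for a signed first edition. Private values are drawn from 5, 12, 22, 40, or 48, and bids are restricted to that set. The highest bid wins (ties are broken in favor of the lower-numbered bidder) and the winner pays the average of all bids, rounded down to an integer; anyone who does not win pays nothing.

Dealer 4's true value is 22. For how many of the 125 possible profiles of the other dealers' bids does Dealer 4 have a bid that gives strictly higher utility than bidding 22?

13

Others bid (5, 5, 5): truth gives 13; bid 12 gives 16 > 13. Violating.
Others bid (5, 5, 22): truth gives 0; bid 40 gives 4 > 0. Violating.
Others bid (5, 12, 22): truth gives 0; bid 40 gives 3 > 0. Violating.
Others bid (5, 22, 5): truth gives 0; bid 40 gives 4 > 0. Violating.
Others bid (5, 5, 12): truth gives 11; no alternative beats it.
Others bid (5, 5, 40): truth gives 0; no alternative beats it.
(Checking all 125 profiles: 13 have a profitable deviation, 112 do not.)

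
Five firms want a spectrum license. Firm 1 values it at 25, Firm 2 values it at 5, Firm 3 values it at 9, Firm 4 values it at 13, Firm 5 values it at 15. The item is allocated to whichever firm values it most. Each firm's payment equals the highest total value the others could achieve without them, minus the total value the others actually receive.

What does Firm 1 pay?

Firm 1 has the highest value and receives the item.
Without Firm 1, the item would go to the next-highest value, 15, so the others could achieve 15.
With Firm 1 present and winning, the others receive nothing, so their total is 0.
Payment = 15 - 0 = 15.

15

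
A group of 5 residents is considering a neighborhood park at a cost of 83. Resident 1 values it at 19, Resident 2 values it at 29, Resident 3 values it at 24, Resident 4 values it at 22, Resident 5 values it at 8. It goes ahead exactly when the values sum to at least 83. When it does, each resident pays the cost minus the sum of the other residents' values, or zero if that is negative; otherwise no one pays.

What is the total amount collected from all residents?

18

Total value 102 ≥ cost 83, so it is built.
Resident 1: others sum to 83; max(0, 83 - 83) = 0.
Resident 2: others sum to 73; max(0, 83 - 73) = 10.
Resident 3: others sum to 78; max(0, 83 - 78) = 5.
Resident 4: others sum to 80; max(0, 83 - 80) = 3.
Resident 5: others sum to 94; max(0, 83 - 94) = 0.
Total collected = 0 + 10 + 5 + 3 + 0 = 18.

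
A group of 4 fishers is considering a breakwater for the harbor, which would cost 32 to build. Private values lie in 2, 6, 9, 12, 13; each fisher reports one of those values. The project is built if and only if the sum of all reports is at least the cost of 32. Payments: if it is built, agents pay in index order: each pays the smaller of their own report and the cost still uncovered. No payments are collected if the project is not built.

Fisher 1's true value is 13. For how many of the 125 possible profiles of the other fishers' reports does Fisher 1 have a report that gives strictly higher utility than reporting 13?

Others report (2, 6, 12): truth gives 0; report 12 gives 1 > 0. Violating.
Others report (2, 6, 13): truth gives 0; report 12 gives 1 > 0. Violating.
Others report (2, 9, 9): truth gives 0; report 12 gives 1 > 0. Violating.
Others report (2, 9, 12): truth gives 0; report 9 gives 4 > 0. Violating.
Others report (2, 2, 2): truth gives 0; no alternative beats it.
Others report (2, 2, 6): truth gives 0; no alternative beats it.
(Checking all 125 profiles: 102 have a profitable deviation, 23 do not.)

102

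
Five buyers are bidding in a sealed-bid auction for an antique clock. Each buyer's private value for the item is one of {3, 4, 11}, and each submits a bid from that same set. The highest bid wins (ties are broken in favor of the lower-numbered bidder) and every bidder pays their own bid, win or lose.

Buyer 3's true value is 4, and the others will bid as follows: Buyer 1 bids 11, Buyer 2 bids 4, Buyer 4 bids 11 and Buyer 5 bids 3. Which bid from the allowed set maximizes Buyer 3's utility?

Bid 3: loses but pays 3, utility -3.
Bid 4: loses but pays 4, utility -4.
Bid 11: loses but pays 11, utility -11.
The best choice is 3 with utility -3.

3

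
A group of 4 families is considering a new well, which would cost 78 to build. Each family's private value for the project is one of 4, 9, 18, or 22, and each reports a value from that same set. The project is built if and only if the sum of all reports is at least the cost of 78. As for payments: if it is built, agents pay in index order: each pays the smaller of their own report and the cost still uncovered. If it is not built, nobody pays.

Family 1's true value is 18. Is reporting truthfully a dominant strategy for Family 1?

Check each profile of the others' reports and compare truth against every alternative report.
Others report (4, 4, 4): truth gives 0, best alternative gives 0.
Others report (4, 4, 9): truth gives 0, best alternative gives 0.
Others report (4, 4, 18): truth gives 0, best alternative gives 0.
Others report (4, 4, 22): truth gives 0, best alternative gives 0.
Others report (4, 9, 4): truth gives 0, best alternative gives 0.
Others report (4, 9, 9): truth gives 0, best alternative gives 0.
(Remaining 58 profiles checked similarly; truth is weakly best in each.)
In every case the truthful report is at least as good as any alternative, so it is a dominant strategy.

Yes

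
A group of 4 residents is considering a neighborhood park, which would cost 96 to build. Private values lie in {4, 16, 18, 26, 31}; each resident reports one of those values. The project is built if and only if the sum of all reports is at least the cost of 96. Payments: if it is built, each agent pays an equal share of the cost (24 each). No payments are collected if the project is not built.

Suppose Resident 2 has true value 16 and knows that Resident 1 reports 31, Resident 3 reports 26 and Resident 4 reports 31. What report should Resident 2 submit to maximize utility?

4

Report 4: project not built, utility 0.
Report 16: project built, pays 24, utility 16 - 24 = -8.
Report 18: project built, pays 24, utility 16 - 24 = -8.
Report 26: project built, pays 24, utility 16 - 24 = -8.
Report 31: project built, pays 24, utility 16 - 24 = -8.
The best choice is 4 with utility 0.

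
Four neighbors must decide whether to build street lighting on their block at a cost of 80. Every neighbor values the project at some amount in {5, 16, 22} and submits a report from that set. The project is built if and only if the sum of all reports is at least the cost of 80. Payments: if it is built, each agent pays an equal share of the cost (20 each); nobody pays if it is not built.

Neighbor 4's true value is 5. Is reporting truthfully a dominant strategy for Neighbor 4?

Yes

Check each profile of the others' reports and compare truth against every alternative report.
Others report (22, 22, 22): truth gives 0, best alternative gives -15.
Others report (5, 5, 5): truth gives 0, best alternative gives 0.
Others report (5, 5, 16): truth gives 0, best alternative gives 0.
Others report (5, 5, 22): truth gives 0, best alternative gives 0.
Others report (5, 16, 5): truth gives 0, best alternative gives 0.
Others report (5, 16, 16): truth gives 0, best alternative gives 0.
(Remaining 21 profiles checked similarly; truth is weakly best in each.)
In every case the truthful report is at least as good as any alternative, so it is a dominant strategy.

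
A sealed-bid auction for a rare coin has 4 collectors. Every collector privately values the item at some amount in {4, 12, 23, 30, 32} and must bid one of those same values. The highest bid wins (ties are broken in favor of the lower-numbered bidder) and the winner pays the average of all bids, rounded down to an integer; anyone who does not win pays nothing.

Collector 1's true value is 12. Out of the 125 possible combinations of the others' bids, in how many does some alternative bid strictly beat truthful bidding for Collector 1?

Others bid (4, 4, 4): truth gives 6; bid 4 gives 8 > 6. Violating.
Others bid (4, 4, 12): truth gives 4; no alternative beats it.
Others bid (4, 4, 23): truth gives 0; no alternative beats it.
(Checking all 125 profiles: 1 has a profitable deviation, 124 do not.)

1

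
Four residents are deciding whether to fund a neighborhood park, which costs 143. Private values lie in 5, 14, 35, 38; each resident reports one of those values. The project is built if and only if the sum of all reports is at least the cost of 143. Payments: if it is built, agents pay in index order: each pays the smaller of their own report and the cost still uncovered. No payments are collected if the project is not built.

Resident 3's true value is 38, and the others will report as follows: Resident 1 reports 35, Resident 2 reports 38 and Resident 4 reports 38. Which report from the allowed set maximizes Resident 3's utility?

Report 5: project not built, utility 0.
Report 14: project not built, utility 0.
Report 35: project built, pays 35, utility 38 - 35 = 3.
Report 38: project built, pays 38, utility 38 - 38 = 0.
The best choice is 35 with utility 3.

35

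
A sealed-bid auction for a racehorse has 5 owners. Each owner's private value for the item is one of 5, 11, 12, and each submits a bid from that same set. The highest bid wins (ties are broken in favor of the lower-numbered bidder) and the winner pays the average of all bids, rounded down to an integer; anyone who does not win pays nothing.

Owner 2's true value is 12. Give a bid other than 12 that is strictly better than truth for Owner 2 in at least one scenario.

11

Suppose Owner 1 bids 5, Owner 3 bids 11, Owner 4 bids 11 and Owner 5 bids 11.
Bid 12: wins, pays 10, utility 12 - 10 = 2.
Bid 11: wins, pays 9, utility 12 - 9 = 3.
So bidding 11 beats truth here (3 > 2).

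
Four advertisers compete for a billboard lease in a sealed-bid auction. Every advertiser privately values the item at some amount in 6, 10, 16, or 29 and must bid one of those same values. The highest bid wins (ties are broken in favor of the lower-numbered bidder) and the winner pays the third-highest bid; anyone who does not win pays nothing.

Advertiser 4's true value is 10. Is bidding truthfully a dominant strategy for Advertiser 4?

Consider the case where Advertiser 1 bids 6, Advertiser 2 bids 6 and Advertiser 3 bids 10.
Truthful bid 10: loses, pays 0, utility 0.
Bid 16 instead: wins, pays 6, utility 10 - 6 = 4.
Since 4 > 0, bidding 16 is strictly better here, so truthful bidding is not dominant.

No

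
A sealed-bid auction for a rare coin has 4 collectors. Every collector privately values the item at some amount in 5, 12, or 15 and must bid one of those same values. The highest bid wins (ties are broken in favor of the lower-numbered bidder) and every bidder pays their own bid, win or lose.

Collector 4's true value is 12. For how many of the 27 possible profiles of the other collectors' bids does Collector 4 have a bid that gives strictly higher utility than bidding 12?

26

Others bid (5, 5, 12): truth gives -12; bid 15 gives -3 > -12. Violating.
Others bid (5, 5, 15): truth gives -12; bid 5 gives -5 > -12. Violating.
Others bid (5, 12, 5): truth gives -12; bid 15 gives -3 > -12. Violating.
Others bid (5, 12, 12): truth gives -12; bid 15 gives -3 > -12. Violating.
Others bid (5, 5, 5): truth gives 0; no alternative beats it.
(Checking all 27 profiles: 26 have a profitable deviation, 1 does not.)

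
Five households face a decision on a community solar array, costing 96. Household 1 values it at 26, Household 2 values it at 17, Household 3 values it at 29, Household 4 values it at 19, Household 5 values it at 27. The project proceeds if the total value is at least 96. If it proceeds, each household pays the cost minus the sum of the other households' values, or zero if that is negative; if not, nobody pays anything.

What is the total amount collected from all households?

16

Total value 118 ≥ cost 96, so it is built.
Household 1: others sum to 92; max(0, 96 - 92) = 4.
Household 2: others sum to 101; max(0, 96 - 101) = 0.
Household 3: others sum to 89; max(0, 96 - 89) = 7.
Household 4: others sum to 99; max(0, 96 - 99) = 0.
Household 5: others sum to 91; max(0, 96 - 91) = 5.
Total collected = 4 + 0 + 7 + 0 + 5 = 16.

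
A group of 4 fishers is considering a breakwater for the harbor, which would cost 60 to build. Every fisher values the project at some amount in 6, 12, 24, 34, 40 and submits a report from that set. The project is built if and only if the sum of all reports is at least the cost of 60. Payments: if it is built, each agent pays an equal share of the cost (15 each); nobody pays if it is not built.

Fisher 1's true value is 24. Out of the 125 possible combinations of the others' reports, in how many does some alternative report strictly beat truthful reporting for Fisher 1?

Others report (6, 6, 12): truth gives 0; report 40 gives 9 > 0. Violating.
Others report (6, 12, 6): truth gives 0; report 40 gives 9 > 0. Violating.
Others report (6, 12, 12): truth gives 0; report 34 gives 9 > 0. Violating.
Others report (12, 6, 6): truth gives 0; report 40 gives 9 > 0. Violating.
Others report (6, 6, 6): truth gives 0; no alternative beats it.
Others report (6, 6, 24): truth gives 9; no alternative beats it.
(Checking all 125 profiles: 6 have a profitable deviation, 119 do not.)

6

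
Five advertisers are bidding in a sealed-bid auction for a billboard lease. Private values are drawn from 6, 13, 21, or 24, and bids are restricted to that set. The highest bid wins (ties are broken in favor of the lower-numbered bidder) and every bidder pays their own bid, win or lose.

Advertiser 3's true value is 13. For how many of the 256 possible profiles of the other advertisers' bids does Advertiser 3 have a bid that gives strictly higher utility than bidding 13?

252

Others bid (6, 6, 6, 21): truth gives -13; bid 6 gives -6 > -13. Violating.
Others bid (6, 6, 6, 24): truth gives -13; bid 6 gives -6 > -13. Violating.
Others bid (6, 6, 13, 21): truth gives -13; bid 6 gives -6 > -13. Violating.
Others bid (6, 6, 13, 24): truth gives -13; bid 6 gives -6 > -13. Violating.
Others bid (6, 6, 6, 6): truth gives 0; no alternative beats it.
Others bid (6, 6, 6, 13): truth gives 0; no alternative beats it.
(Checking all 256 profiles: 252 have a profitable deviation, 4 do not.)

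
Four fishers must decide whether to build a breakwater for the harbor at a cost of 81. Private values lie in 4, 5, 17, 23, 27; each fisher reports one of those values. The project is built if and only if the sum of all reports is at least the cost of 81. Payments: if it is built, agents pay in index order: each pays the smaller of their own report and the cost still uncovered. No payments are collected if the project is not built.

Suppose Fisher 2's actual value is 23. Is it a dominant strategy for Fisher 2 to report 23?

No

Consider the case where Fisher 1 reports 17, Fisher 3 reports 23 and Fisher 4 reports 27.
Truthful report 23: project built, pays 23, utility 23 - 23 = 0.
Report 17 instead: project built, pays 17, utility 23 - 17 = 6.
Since 6 > 0, reporting 17 is strictly better here, so truthful reporting is not dominant.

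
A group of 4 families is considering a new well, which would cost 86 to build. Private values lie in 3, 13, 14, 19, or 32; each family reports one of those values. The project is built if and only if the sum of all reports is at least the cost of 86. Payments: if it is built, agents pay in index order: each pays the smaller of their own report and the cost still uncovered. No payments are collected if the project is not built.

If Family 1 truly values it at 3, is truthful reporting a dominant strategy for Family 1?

Yes

Check each profile of the others' reports and compare truth against every alternative report.
Others report (13, 32, 32): truth gives 0, best alternative gives -10.
Others report (14, 32, 32): truth gives 0, best alternative gives -10.
Others report (19, 32, 32): truth gives 0, best alternative gives -10.
Others report (32, 13, 32): truth gives 0, best alternative gives -10.
Others report (32, 14, 32): truth gives 0, best alternative gives -10.
Others report (32, 19, 32): truth gives 0, best alternative gives -10.
(Remaining 119 profiles checked similarly; truth is weakly best in each.)
In every case the truthful report is at least as good as any alternative, so it is a dominant strategy.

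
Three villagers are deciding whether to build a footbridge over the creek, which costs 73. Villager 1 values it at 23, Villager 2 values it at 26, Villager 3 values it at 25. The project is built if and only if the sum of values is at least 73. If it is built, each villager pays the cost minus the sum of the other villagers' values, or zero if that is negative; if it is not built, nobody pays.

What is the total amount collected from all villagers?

Total value 74 ≥ cost 73, so it is built.
Villager 1: others sum to 51; max(0, 73 - 51) = 22.
Villager 2: others sum to 48; max(0, 73 - 48) = 25.
Villager 3: others sum to 49; max(0, 73 - 49) = 24.
Total collected = 22 + 25 + 24 = 71.

71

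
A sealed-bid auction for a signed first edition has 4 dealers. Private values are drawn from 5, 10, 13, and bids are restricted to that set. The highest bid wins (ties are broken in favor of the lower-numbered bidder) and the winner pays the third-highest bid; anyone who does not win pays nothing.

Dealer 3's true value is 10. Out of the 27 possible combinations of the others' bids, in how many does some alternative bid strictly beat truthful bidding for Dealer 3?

Others bid (5, 5, 13): truth gives 0; bid 13 gives 5 > 0. Violating.
Others bid (5, 10, 5): truth gives 0; bid 13 gives 5 > 0. Violating.
Others bid (10, 5, 5): truth gives 0; bid 13 gives 5 > 0. Violating.
Others bid (5, 5, 5): truth gives 5; no alternative beats it.
Others bid (5, 5, 10): truth gives 5; no alternative beats it.
(Checking all 27 profiles: 3 have a profitable deviation, 24 do not.)

3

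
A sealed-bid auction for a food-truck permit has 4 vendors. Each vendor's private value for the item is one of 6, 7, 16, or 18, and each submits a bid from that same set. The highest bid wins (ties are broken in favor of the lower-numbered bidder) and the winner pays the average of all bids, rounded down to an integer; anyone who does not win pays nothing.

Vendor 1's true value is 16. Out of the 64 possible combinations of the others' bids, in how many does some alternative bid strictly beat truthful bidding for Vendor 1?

Others bid (6, 6, 6): truth gives 8; bid 6 gives 10 > 8. Violating.
Others bid (6, 6, 7): truth gives 8; bid 7 gives 10 > 8. Violating.
Others bid (6, 6, 18): truth gives 0; bid 18 gives 4 > 0. Violating.
Others bid (6, 7, 6): truth gives 8; bid 7 gives 10 > 8. Violating.
Others bid (6, 6, 16): truth gives 5; no alternative beats it.
Others bid (6, 7, 16): truth gives 5; no alternative beats it.
(Checking all 64 profiles: 38 have a profitable deviation, 26 do not.)

38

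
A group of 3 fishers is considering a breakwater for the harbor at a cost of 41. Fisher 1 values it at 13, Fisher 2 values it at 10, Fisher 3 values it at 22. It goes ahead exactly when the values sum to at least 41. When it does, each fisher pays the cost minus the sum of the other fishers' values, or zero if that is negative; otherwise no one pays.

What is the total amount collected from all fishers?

Total value 45 ≥ cost 41, so it is built.
Fisher 1: others sum to 32; max(0, 41 - 32) = 9.
Fisher 2: others sum to 35; max(0, 41 - 35) = 6.
Fisher 3: others sum to 23; max(0, 41 - 23) = 18.
Total collected = 9 + 6 + 18 = 33.

33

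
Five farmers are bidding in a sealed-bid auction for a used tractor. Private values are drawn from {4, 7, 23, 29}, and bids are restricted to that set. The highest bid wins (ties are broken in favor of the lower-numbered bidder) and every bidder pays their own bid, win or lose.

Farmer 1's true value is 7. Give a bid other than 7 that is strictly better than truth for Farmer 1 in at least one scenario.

4

Suppose Farmer 2 bids 4, Farmer 3 bids 4, Farmer 4 bids 4 and Farmer 5 bids 4.
Bid 7: wins, pays 7, utility 7 - 7 = 0.
Bid 4: wins, pays 4, utility 7 - 4 = 3.
So bidding 4 beats truth here (3 > 0).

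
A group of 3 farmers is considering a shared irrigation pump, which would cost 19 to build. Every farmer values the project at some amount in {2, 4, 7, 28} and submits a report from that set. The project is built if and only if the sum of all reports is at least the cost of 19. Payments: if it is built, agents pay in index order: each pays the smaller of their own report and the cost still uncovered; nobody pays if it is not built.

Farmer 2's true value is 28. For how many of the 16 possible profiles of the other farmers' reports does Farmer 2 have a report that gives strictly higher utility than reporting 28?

Others report (2, 28): truth gives 11; report 2 gives 26 > 11. Violating.
Others report (4, 28): truth gives 13; report 2 gives 26 > 13. Violating.
Others report (7, 7): truth gives 16; report 7 gives 21 > 16. Violating.
Others report (7, 28): truth gives 16; report 2 gives 26 > 16. Violating.
Others report (2, 2): truth gives 11; no alternative beats it.
Others report (2, 4): truth gives 11; no alternative beats it.
(Checking all 16 profiles: 4 have a profitable deviation, 12 do not.)

4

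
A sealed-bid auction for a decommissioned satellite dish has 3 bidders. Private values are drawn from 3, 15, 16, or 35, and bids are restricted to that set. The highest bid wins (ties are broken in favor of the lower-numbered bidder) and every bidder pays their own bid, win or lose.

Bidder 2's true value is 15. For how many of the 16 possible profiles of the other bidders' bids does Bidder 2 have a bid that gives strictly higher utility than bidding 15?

14

Others bid (3, 16): truth gives -15; bid 16 gives -1 > -15. Violating.
Others bid (3, 35): truth gives -15; bid 3 gives -3 > -15. Violating.
Others bid (15, 3): truth gives -15; bid 16 gives -1 > -15. Violating.
Others bid (15, 15): truth gives -15; bid 16 gives -1 > -15. Violating.
Others bid (3, 3): truth gives 0; no alternative beats it.
Others bid (3, 15): truth gives 0; no alternative beats it.
(Checking all 16 profiles: 14 have a profitable deviation, 2 do not.)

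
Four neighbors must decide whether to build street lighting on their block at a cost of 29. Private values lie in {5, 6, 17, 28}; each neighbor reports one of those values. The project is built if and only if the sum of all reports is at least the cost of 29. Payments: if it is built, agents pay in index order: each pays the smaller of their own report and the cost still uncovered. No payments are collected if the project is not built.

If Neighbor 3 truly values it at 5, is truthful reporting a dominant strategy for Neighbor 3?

Check each profile of the others' reports and compare truth against every alternative report.
Others report (5, 5, 17): truth gives 0, best alternative gives -1.
Others report (5, 5, 28): truth gives 0, best alternative gives -1.
Others report (5, 6, 17): truth gives 0, best alternative gives -1.
Others report (5, 6, 28): truth gives 0, best alternative gives -1.
Others report (5, 17, 5): truth gives 0, best alternative gives -1.
Others report (5, 17, 6): truth gives 0, best alternative gives -1.
(Remaining 58 profiles checked similarly; truth is weakly best in each.)
In every case the truthful report is at least as good as any alternative, so it is a dominant strategy.

Yes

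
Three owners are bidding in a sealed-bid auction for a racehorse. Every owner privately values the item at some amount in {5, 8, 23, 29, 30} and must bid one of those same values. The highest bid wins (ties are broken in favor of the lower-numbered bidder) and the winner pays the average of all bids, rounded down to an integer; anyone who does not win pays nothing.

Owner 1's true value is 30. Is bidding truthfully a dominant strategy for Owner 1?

Consider the case where Owner 2 bids 5 and Owner 3 bids 5.
Truthful bid 30: wins, pays 13, utility 30 - 13 = 17.
Bid 5 instead: wins, pays 5, utility 30 - 5 = 25.
Since 25 > 17, bidding 5 is strictly better here, so truthful bidding is not dominant.

No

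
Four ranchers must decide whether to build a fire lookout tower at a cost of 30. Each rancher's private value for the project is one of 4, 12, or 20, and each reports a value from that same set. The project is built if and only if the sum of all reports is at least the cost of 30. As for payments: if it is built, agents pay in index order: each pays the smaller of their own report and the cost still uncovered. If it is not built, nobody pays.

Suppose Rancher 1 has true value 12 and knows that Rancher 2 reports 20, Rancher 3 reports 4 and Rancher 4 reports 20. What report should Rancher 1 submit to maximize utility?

Report 4: project built, pays 4, utility 12 - 4 = 8.
Report 12: project built, pays 12, utility 12 - 12 = 0.
Report 20: project built, pays 20, utility 12 - 20 = -8.
The best choice is 4 with utility 8.

4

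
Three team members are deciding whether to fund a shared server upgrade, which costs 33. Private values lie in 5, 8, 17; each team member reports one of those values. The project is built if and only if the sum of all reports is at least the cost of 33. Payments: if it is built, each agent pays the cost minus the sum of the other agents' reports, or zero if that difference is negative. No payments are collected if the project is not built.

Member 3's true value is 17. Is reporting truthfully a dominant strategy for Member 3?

Check each profile of the others' reports and compare truth against every alternative report.
Others report (5, 17): truth gives 6, best alternative gives 0.
Others report (17, 5): truth gives 6, best alternative gives 0.
Others report (17, 17): truth gives 17, best alternative gives 17.
Others report (8, 17): truth gives 9, best alternative gives 9.
Others report (17, 8): truth gives 9, best alternative gives 9.
Others report (5, 5): truth gives 0, best alternative gives 0.
(Remaining 3 profiles checked similarly; truth is weakly best in each.)
In every case the truthful report is at least as good as any alternative, so it is a dominant strategy.

Yes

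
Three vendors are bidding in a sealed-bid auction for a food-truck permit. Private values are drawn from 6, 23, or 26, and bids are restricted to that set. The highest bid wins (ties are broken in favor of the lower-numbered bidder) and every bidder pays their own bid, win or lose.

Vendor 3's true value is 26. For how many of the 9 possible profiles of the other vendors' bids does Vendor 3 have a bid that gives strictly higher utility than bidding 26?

6

Others bid (6, 6): truth gives 0; bid 23 gives 3 > 0. Violating.
Others bid (6, 26): truth gives -26; bid 6 gives -6 > -26. Violating.
Others bid (23, 26): truth gives -26; bid 6 gives -6 > -26. Violating.
Others bid (26, 6): truth gives -26; bid 6 gives -6 > -26. Violating.
Others bid (6, 23): truth gives 0; no alternative beats it.
Others bid (23, 6): truth gives 0; no alternative beats it.
(Checking all 9 profiles: 6 have a profitable deviation, 3 do not.)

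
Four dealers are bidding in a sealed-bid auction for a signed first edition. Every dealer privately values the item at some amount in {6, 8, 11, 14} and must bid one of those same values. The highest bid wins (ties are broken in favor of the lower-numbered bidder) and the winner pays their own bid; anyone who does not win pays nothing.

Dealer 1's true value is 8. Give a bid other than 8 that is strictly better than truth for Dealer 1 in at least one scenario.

6

Suppose Dealer 2 bids 6, Dealer 3 bids 6 and Dealer 4 bids 6.
Bid 8: wins, pays 8, utility 8 - 8 = 0.
Bid 6: wins, pays 6, utility 8 - 6 = 2.
So bidding 6 beats truth here (2 > 0).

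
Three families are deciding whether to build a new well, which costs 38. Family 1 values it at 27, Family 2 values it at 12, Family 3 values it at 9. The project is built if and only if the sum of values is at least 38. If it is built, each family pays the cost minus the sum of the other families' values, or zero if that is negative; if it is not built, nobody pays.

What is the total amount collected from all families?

19

Total value 48 ≥ cost 38, so it is built.
Family 1: others sum to 21; max(0, 38 - 21) = 17.
Family 2: others sum to 36; max(0, 38 - 36) = 2.
Family 3: others sum to 39; max(0, 38 - 39) = 0.
Total collected = 17 + 2 + 0 = 19.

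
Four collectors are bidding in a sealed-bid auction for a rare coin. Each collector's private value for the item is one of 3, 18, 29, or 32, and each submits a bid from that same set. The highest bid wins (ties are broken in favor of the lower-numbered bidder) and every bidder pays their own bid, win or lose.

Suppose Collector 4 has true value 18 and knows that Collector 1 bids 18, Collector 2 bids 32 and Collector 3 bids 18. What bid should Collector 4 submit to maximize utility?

3

Bid 3: loses but pays 3, utility -3.
Bid 18: loses but pays 18, utility -18.
Bid 29: loses but pays 29, utility -29.
Bid 32: loses but pays 32, utility -32.
The best choice is 3 with utility -3.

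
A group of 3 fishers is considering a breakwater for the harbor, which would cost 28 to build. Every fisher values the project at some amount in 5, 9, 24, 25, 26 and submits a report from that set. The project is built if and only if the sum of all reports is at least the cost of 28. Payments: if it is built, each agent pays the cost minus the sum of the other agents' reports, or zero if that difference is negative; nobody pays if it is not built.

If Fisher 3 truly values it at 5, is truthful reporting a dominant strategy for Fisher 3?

Yes

Check each profile of the others' reports and compare truth against every alternative report.
Others report (5, 24): truth gives 5, best alternative gives 5.
Others report (5, 25): truth gives 5, best alternative gives 5.
Others report (5, 26): truth gives 5, best alternative gives 5.
Others report (9, 24): truth gives 5, best alternative gives 5.
Others report (9, 25): truth gives 5, best alternative gives 5.
Others report (9, 26): truth gives 5, best alternative gives 5.
(Remaining 19 profiles checked similarly; truth is weakly best in each.)
In every case the truthful report is at least as good as any alternative, so it is a dominant strategy.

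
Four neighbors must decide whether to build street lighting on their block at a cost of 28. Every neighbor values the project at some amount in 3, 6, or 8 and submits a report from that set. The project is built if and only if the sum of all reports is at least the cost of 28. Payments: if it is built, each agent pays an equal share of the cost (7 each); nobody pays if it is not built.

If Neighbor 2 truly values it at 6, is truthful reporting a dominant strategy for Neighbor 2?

No

Consider the case where Neighbor 1 reports 6, Neighbor 3 reports 8 and Neighbor 4 reports 8.
Truthful report 6: project built, pays 7, utility 6 - 7 = -1.
Report 3 instead: project not built, utility 0.
Since 0 > -1, reporting 3 is strictly better here, so truthful reporting is not dominant.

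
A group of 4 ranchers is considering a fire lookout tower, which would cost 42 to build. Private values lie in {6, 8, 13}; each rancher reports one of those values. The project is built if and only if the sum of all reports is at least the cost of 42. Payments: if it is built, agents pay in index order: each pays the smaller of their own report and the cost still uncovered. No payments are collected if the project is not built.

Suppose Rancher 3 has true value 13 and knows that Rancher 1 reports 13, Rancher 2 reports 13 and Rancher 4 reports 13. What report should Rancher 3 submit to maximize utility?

6

Report 6: project built, pays 6, utility 13 - 6 = 7.
Report 8: project built, pays 8, utility 13 - 8 = 5.
Report 13: project built, pays 13, utility 13 - 13 = 0.
The best choice is 6 with utility 7.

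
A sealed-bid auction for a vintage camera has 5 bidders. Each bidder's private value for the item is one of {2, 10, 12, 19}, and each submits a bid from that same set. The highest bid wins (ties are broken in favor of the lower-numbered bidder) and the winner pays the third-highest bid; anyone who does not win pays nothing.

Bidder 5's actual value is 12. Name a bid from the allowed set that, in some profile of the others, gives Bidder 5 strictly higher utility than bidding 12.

Suppose Bidder 1 bids 2, Bidder 2 bids 2, Bidder 3 bids 2 and Bidder 4 bids 12.
Bid 12: loses, pays 0, utility 0.
Bid 19: wins, pays 2, utility 12 - 2 = 10.
So bidding 19 beats truth here (10 > 0).

19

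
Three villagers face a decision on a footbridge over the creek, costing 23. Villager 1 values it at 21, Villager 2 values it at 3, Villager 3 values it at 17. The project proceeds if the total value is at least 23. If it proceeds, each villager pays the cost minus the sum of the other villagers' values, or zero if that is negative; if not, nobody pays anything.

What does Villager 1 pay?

Total value 41 ≥ cost 23, so the project is built.
The other villagers' values sum to 20.
Cost minus that sum is 23 - 20 = 3.

3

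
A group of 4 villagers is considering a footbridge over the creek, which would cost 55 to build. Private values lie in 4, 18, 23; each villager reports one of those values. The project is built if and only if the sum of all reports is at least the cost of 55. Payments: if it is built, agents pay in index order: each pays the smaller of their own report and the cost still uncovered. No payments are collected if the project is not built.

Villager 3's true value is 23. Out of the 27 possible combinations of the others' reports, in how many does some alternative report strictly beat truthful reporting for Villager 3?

Others report (4, 18, 18): truth gives 0; report 18 gives 5 > 0. Violating.
Others report (4, 18, 23): truth gives 0; report 18 gives 5 > 0. Violating.
Others report (4, 23, 18): truth gives 0; report 18 gives 5 > 0. Violating.
Others report (4, 23, 23): truth gives 0; report 18 gives 5 > 0. Violating.
Others report (4, 4, 4): truth gives 0; no alternative beats it.
Others report (4, 4, 18): truth gives 0; no alternative beats it.
(Checking all 27 profiles: 17 have a profitable deviation, 10 do not.)

17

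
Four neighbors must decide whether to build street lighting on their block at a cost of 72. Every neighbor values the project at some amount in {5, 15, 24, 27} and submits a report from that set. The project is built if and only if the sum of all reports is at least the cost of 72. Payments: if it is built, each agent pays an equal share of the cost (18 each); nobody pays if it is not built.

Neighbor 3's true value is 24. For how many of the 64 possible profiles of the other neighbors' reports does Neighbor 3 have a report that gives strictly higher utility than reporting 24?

7

Others report (5, 15, 27): truth gives 0; report 27 gives 6 > 0. Violating.
Others report (5, 27, 15): truth gives 0; report 27 gives 6 > 0. Violating.
Others report (15, 5, 27): truth gives 0; report 27 gives 6 > 0. Violating.
Others report (15, 15, 15): truth gives 0; report 27 gives 6 > 0. Violating.
Others report (5, 5, 5): truth gives 0; no alternative beats it.
Others report (5, 5, 15): truth gives 0; no alternative beats it.
(Checking all 64 profiles: 7 have a profitable deviation, 57 do not.)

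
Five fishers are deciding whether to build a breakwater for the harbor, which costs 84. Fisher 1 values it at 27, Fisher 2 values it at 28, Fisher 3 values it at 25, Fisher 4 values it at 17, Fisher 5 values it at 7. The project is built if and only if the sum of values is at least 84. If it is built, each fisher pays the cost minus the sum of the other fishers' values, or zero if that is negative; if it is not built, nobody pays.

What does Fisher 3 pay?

5

Total value 104 ≥ cost 84, so the project is built.
The other fishers' values sum to 79.
Cost minus that sum is 84 - 79 = 5.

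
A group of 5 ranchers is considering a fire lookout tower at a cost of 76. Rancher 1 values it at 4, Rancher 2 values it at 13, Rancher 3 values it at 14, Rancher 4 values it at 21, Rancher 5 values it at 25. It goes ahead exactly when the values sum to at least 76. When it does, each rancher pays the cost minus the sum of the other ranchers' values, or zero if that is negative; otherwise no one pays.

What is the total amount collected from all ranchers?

72

Total value 77 ≥ cost 76, so it is built.
Rancher 1: others sum to 73; max(0, 76 - 73) = 3.
Rancher 2: others sum to 64; max(0, 76 - 64) = 12.
Rancher 3: others sum to 63; max(0, 76 - 63) = 13.
Rancher 4: others sum to 56; max(0, 76 - 56) = 20.
Rancher 5: others sum to 52; max(0, 76 - 52) = 24.
Total collected = 3 + 12 + 13 + 20 + 24 = 72.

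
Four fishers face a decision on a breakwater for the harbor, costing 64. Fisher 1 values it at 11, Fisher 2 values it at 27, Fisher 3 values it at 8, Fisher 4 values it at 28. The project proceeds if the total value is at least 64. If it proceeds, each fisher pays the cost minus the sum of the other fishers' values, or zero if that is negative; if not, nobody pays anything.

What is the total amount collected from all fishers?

36

Total value 74 ≥ cost 64, so it is built.
Fisher 1: others sum to 63; max(0, 64 - 63) = 1.
Fisher 2: others sum to 47; max(0, 64 - 47) = 17.
Fisher 3: others sum to 66; max(0, 64 - 66) = 0.
Fisher 4: others sum to 46; max(0, 64 - 46) = 18.
Total collected = 1 + 17 + 0 + 18 = 36.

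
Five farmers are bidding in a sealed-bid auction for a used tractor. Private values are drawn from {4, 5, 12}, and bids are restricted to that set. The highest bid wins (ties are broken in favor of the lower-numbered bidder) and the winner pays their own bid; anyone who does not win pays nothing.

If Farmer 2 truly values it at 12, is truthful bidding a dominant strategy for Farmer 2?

Consider the case where Farmer 1 bids 4, Farmer 3 bids 4, Farmer 4 bids 4 and Farmer 5 bids 4.
Truthful bid 12: wins, pays 12, utility 12 - 12 = 0.
Bid 5 instead: wins, pays 5, utility 12 - 5 = 7.
Since 7 > 0, bidding 5 is strictly better here, so truthful bidding is not dominant.

No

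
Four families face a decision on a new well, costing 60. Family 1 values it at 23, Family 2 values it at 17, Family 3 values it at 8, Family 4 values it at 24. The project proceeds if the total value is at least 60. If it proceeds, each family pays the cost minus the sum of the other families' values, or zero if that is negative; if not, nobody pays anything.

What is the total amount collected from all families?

Total value 72 ≥ cost 60, so it is built.
Family 1: others sum to 49; max(0, 60 - 49) = 11.
Family 2: others sum to 55; max(0, 60 - 55) = 5.
Family 3: others sum to 64; max(0, 60 - 64) = 0.
Family 4: others sum to 48; max(0, 60 - 48) = 12.
Total collected = 11 + 5 + 0 + 12 = 28.

28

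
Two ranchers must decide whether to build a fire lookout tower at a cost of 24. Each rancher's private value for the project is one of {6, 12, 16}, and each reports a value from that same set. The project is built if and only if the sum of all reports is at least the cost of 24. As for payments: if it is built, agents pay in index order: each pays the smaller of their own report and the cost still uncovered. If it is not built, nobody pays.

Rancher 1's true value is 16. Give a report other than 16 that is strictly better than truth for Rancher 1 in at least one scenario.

Suppose Rancher 2 reports 12.
Report 16: project built, pays 16, utility 16 - 16 = 0.
Report 12: project built, pays 12, utility 16 - 12 = 4.
So reporting 12 beats truth here (4 > 0).

12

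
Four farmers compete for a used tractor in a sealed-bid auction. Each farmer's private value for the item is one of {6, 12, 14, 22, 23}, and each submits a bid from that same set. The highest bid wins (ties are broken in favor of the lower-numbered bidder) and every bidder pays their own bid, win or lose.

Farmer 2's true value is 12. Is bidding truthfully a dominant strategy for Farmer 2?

No

Consider the case where Farmer 1 bids 6, Farmer 3 bids 6 and Farmer 4 bids 14.
Truthful bid 12: loses but pays 12, utility -12.
Bid 6 instead: loses but pays 6, utility -6.
Since -6 > -12, bidding 6 is strictly better here, so truthful bidding is not dominant.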